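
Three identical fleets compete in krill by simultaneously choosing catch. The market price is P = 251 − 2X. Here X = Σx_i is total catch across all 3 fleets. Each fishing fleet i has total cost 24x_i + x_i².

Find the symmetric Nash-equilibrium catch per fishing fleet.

22.7

A representative fishing fleet's profit is π_i = x_i(251 − 2X) − 24x_i − x_i², with X = x_i + Σ_{j≠i} x_j.
First-order condition: 227 − 6x_i − 2Σ_{j≠i} x_j = 0.
In a symmetric equilibrium every fishing fleet chooses the same x, so Σ_{j≠i} x_j = 2x. The condition becomes 227 − 10x = 0, giving x = 227/10 = 22.7.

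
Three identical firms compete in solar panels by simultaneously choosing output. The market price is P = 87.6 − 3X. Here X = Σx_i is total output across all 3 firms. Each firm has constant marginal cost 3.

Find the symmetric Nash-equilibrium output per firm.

7.05

A representative firm's profit is π_i = x_i(87.6 − 3X) − 3x_i, with X = x_i + Σ_{j≠i} x_j.
First-order condition: 84.6 − 6x_i − 3Σ_{j≠i} x_j = 0.
Imposing symmetry (x_j = x for all j) turns Σ_{j≠i} x_j into 2x, so 84.6 = 12x and x = 7.05.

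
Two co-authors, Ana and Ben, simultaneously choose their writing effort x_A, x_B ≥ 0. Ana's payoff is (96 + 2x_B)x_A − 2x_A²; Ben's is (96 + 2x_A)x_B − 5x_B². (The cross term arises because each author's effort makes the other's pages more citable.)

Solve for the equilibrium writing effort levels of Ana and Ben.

Expanding Ana's payoff: 96x_A + 2x_Bx_A − 2x_A².
∂π/∂x_A = 96 + 2x_B − 4x_A = 0, so x_A = 24 + 0.5x_B.
Likewise for Ben: x_B = 9.6 + 0.2x_A.
Substituting the second reaction function into the first: x_A = 24 + 0.5(9.6 + 0.2x_A), which gives 0.9x_A = 28.8 ⇒ x_A = 32.
Then x_B = 9.6 + 0.2·32 = 16.

32, 16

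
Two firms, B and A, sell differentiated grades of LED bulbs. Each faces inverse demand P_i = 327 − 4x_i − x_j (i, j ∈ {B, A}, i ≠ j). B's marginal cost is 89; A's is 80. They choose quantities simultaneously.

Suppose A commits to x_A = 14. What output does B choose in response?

28

Firm B's profit: π = x_B(327 − 4x_B − x_A) − 89x_B.
∂π/∂x_B = 238 − 8x_B − x_A = 0 ⇒ x_B = 29.75 − 0.125x_A.
At x_A = 14: x_B = 29.75 − 0.125·14 = 28.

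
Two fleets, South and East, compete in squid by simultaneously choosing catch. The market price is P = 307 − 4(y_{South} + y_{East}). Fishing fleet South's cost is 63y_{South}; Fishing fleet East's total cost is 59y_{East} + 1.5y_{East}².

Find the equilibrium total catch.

Fishing fleet South's profit: π = y_{South}(307 − 4(y_{South} + y_{East})) − 63y_{South}.
∂π/∂y_{South} = 244 − 8y_{South} − 4y_{East} = 0, so y_{South} = 30.5 − 0.5y_{East}.
For East: ∂π/∂y_{East} = 248 − 11y_{East} − 4y_{South} = 0 ⇒ y_{East} = 248/11 − (4/11)y_{South}.
Plugging y_{East} into South's best response: y_{South} = 30.5 − 0.5(248/11 − (4/11)y_{South}) ⇒ (9/11)y_{South} = 423/22, so y_{South} = 23.5.
Then y_{East} = 248/11 − (4/11)·23.5 = 14.
Total catch: 23.5 + 14 = 37.5.

37.5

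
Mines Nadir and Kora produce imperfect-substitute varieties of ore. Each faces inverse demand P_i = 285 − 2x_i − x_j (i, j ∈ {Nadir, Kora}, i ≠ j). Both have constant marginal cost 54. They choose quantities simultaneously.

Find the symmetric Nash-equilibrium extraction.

Mine Nadir's profit: π = x_{Nadir}(285 − 2x_{Nadir} − x_{Kora}) − 54x_{Nadir}.
∂π/∂x_{Nadir} = 231 − 4x_{Nadir} − x_{Kora} = 0 ⇒ x_{Nadir} = 57.75 − 0.25x_{Kora}.
By symmetry x_{Kora} = x_{Nadir}; substituting into the reaction function, 1.25x_{Nadir} = 57.75 and x_{Nadir} = 46.2.

46.2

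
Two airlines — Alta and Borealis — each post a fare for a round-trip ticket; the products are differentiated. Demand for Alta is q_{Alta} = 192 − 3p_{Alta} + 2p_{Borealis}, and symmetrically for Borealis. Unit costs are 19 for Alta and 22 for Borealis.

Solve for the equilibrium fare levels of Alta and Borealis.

Alta's profit: π = (p_{Alta} − 19)(192 − 3p_{Alta} + 2p_{Borealis}).
∂π/∂p_{Alta} = 249 − 6p_{Alta} + 2p_{Borealis} = 0 ⇒ p_{Alta} = 41.5 + (1/3)p_{Borealis}.
Similarly p_{Borealis} = 43 + (1/3)p_{Alta}.
Plugging p_{Borealis} into Alta's best response: p_{Alta} = 41.5 + (1/3)(43 + (1/3)p_{Alta}) ⇒ (8/9)p_{Alta} = 335/6, so p_{Alta} = 62.8125.
Then p_{Borealis} = 43 + (1/3)·62.8125 = 63.9375.

62.8125, 63.9375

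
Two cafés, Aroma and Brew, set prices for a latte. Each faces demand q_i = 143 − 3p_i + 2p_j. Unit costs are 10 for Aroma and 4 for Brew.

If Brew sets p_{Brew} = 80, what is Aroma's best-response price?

Aroma's profit: π = (p_{Aroma} − 10)(143 − 3p_{Aroma} + 2p_{Brew}).
∂π/∂p_{Aroma} = 173 − 6p_{Aroma} + 2p_{Brew} = 0 ⇒ p_{Aroma} = 173/6 + (1/3)p_{Brew}.
At p_{Brew} = 80: p_{Aroma} = 173/6 + (1/3)·80 = 55.5.

55.5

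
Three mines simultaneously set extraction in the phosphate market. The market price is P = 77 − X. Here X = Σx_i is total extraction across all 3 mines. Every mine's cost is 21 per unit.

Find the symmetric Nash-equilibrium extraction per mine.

14

A representative mine's profit is π_i = x_i(77 − X) − 21x_i, with X = x_i + Σ_{j≠i} x_j.
First-order condition: 56 − 2x_i − Σ_{j≠i} x_j = 0.
With identical mines, set every x_j = x: then 56 − 2x − 2x = 0, i.e. x = 56/4 = 14.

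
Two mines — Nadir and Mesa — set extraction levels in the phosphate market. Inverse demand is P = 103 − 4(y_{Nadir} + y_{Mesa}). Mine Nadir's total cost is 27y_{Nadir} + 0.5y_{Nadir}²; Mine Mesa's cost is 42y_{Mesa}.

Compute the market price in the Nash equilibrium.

59.5

Mine Nadir's profit: π = y_{Nadir}(103 − 4(y_{Nadir} + y_{Mesa})) − 27y_{Nadir} − 0.5y_{Nadir}².
∂π/∂y_{Nadir} = 76 − 9y_{Nadir} − 4y_{Mesa} = 0, so y_{Nadir} = 76/9 − (4/9)y_{Mesa}.
For Mesa: ∂π/∂y_{Mesa} = 61 − 8y_{Mesa} − 4y_{Nadir} = 0 ⇒ y_{Mesa} = 7.625 − 0.5y_{Nadir}.
Solving the two reaction functions simultaneously: (1 − (−4/9)(−0.5))y_{Nadir} = 76/9 − (4/9)·7.625, so (7/9)y_{Nadir} = 91/18 and y_{Nadir} = 6.5.
Then y_{Mesa} = 7.625 − 0.5·6.5 = 4.375.
Equilibrium price: P = 103 − 4·10.875 = 59.5.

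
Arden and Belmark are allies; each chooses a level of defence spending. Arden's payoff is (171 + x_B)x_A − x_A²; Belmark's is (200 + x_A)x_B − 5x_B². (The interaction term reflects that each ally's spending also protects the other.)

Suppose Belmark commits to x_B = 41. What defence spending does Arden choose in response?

Expanding Arden's payoff: 171x_A + x_Bx_A − x_A².
∂π/∂x_A = 171 + x_B − 2x_A = 0, so x_A = 85.5 + 0.5x_B.
At x_B = 41: x_A = 85.5 + 0.5·41 = 106.

106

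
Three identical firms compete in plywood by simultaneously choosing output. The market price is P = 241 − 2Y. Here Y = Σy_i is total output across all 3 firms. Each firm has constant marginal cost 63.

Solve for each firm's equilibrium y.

22.25

A representative firm's profit is π_i = y_i(241 − 2Y) − 63y_i, with Y = y_i + Σ_{j≠i} y_j.
First-order condition: 178 − 4y_i − 2Σ_{j≠i} y_j = 0.
With identical firms, set every y_j = y: then 178 − 4y − 4y = 0, i.e. y = 178/8 = 22.25.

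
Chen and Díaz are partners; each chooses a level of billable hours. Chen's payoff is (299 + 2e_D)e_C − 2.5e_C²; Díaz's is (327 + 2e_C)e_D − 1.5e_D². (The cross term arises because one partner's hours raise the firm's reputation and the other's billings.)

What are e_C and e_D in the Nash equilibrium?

141, 203

Expanding Chen's payoff: 299e_C + 2e_De_C − 2.5e_C².
∂π/∂e_C = 299 + 2e_D − 5e_C = 0, so e_C = 59.8 + 0.4e_D.
Likewise for Díaz: e_D = 109 + (2/3)e_C.
Plugging e_D into Chen's best response: e_C = 59.8 + 0.4(109 + (2/3)e_C) ⇒ (11/15)e_C = 103.4, so e_C = 141.
Then e_D = 109 + (2/3)·141 = 203.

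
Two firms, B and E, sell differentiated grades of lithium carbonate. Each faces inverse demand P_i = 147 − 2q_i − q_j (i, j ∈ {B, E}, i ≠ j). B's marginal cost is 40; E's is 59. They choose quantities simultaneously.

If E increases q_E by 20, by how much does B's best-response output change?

Firm B's profit: π = q_B(147 − 2q_B − q_E) − 40q_B.
∂π/∂q_B = 107 − 4q_B − q_E = 0 ⇒ q_B = 26.75 − 0.25q_E.
The reaction-function slope is −0.25, so a 20-unit rise in q_E moves q_B by −0.25 × 20 = −5. B's best response falls — the actions are strategic substitutes.

-5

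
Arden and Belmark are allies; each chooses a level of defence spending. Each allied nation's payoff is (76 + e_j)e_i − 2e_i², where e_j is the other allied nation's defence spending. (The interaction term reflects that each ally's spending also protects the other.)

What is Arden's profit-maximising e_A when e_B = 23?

Arden's payoff is (76 + e_B)e_A − 2e_A².
∂π/∂e_A = 76 + e_B − 4e_A = 0, so e_A = 19 + 0.25e_B.
At e_B = 23: e_A = 19 + 0.25·23 = 24.75.

24.75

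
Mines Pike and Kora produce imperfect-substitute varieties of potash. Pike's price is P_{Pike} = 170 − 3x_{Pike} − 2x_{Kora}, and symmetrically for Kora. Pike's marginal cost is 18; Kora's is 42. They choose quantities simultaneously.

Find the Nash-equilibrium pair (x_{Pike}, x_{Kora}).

Mine Pike's profit: π = x_{Pike}(170 − 3x_{Pike} − 2x_{Kora}) − 18x_{Pike}.
∂π/∂x_{Pike} = 152 − 6x_{Pike} − 2x_{Kora} = 0 ⇒ x_{Pike} = 76/3 − (1/3)x_{Kora}.
Similarly x_{Kora} = 64/3 − (1/3)x_{Pike}.
Plugging x_{Kora} into Pike's best response: x_{Pike} = 76/3 − (1/3)(64/3 − (1/3)x_{Pike}) ⇒ (8/9)x_{Pike} = 164/9, so x_{Pike} = 20.5.
Then x_{Kora} = 64/3 − (1/3)·20.5 = 14.5.

20.5, 14.5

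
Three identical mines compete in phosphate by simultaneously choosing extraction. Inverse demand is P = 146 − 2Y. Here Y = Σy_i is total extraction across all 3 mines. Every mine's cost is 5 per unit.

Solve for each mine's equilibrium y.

17.625

A representative mine's profit is π_i = y_i(146 − 2Y) − 5y_i, with Y = y_i + Σ_{j≠i} y_j.
First-order condition: 141 − 4y_i − 2Σ_{j≠i} y_j = 0.
With identical mines, set every y_j = y: then 141 − 4y − 4y = 0, i.e. y = 141/8 = 17.625.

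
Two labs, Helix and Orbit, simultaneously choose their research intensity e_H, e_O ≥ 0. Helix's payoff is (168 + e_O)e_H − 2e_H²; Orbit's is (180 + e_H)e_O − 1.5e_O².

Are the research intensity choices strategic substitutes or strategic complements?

strategic complements

Expanding Helix's payoff: 168e_H + e_Oe_H − 2e_H².
∂π/∂e_H = 168 + e_O − 4e_H = 0, so e_H = 42 + 0.25e_O.
The best-response slope de_H/de_O = 0.25 > 0: the reaction function is upward-sloping, so the choices are strategic complements.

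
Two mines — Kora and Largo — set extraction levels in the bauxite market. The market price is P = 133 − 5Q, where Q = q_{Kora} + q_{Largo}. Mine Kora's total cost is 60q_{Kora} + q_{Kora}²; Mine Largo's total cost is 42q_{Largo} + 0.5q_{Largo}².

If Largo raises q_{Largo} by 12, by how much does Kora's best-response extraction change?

-5

Mine Kora's profit: π = q_{Kora}(133 − 5(q_{Kora} + q_{Largo})) − 60q_{Kora} − q_{Kora}².
∂π/∂q_{Kora} = 73 − 12q_{Kora} − 5q_{Largo} = 0, so q_{Kora} = 73/12 − (5/12)q_{Largo}.
The reaction-function slope is −5/12, so a 12-unit rise in q_{Largo} moves q_{Kora} by −5/12 × 12 = −5. Kora's best response falls — the actions are strategic substitutes.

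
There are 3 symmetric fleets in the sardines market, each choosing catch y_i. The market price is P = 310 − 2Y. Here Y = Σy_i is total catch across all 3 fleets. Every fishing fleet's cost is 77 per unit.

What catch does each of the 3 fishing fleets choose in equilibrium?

29.125

A representative fishing fleet's profit is π_i = y_i(310 − 2Y) − 77y_i, with Y = y_i + Σ_{j≠i} y_j.
First-order condition: 233 − 4y_i − 2Σ_{j≠i} y_j = 0.
Imposing symmetry (y_j = y for all j) turns Σ_{j≠i} y_j into 2y, so 233 = 8y and y = 29.125.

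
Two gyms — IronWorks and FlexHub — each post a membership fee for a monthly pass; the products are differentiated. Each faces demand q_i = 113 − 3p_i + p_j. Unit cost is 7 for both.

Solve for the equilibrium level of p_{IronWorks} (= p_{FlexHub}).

26.8

IronWorks's profit: π = (p_{IronWorks} − 7)(113 − 3p_{IronWorks} + p_{FlexHub}).
∂π/∂p_{IronWorks} = 134 − 6p_{IronWorks} + p_{FlexHub} = 0 ⇒ p_{IronWorks} = 67/3 + (1/6)p_{FlexHub}.
Setting p_{IronWorks} = p_{FlexHub} in the reaction function: p_{IronWorks} = 67/3 + (1/6)p_{IronWorks}, so p_{IronWorks} = (67/3) / (5/6) = 26.8.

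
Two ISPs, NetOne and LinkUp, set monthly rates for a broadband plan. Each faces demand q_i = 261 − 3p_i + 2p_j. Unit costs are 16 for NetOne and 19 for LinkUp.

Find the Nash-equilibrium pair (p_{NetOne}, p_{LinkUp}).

77.8125, 78.9375

NetOne's profit: π = (p_{NetOne} − 16)(261 − 3p_{NetOne} + 2p_{LinkUp}).
∂π/∂p_{NetOne} = 309 − 6p_{NetOne} + 2p_{LinkUp} = 0 ⇒ p_{NetOne} = 51.5 + (1/3)p_{LinkUp}.
Similarly p_{LinkUp} = 53 + (1/3)p_{NetOne}.
Solving the two reaction functions simultaneously: (1 − (1/3)(1/3))p_{NetOne} = 51.5 + (1/3)·53, so (8/9)p_{NetOne} = 415/6 and p_{NetOne} = 77.8125.
Then p_{LinkUp} = 53 + (1/3)·77.8125 = 78.9375.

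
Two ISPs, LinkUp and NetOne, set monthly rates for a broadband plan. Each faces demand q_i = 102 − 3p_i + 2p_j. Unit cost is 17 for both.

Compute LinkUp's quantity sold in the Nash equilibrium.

63.75

LinkUp's profit: π = (p_{LinkUp} − 17)(102 − 3p_{LinkUp} + 2p_{NetOne}).
∂π/∂p_{LinkUp} = 153 − 6p_{LinkUp} + 2p_{NetOne} = 0 ⇒ p_{LinkUp} = 25.5 + (1/3)p_{NetOne}.
By symmetry p_{NetOne} = p_{LinkUp}; substituting into the reaction function, (2/3)p_{LinkUp} = 25.5 and p_{LinkUp} = 38.25.
q_{LinkUp} = 102 − 3·38.25 + 2·38.25 = 63.75.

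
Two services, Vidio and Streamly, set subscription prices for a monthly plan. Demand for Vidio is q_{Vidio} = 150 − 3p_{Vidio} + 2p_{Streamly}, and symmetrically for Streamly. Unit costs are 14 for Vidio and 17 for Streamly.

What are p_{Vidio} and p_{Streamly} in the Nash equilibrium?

Vidio's profit: π = (p_{Vidio} − 14)(150 − 3p_{Vidio} + 2p_{Streamly}).
∂π/∂p_{Vidio} = 192 − 6p_{Vidio} + 2p_{Streamly} = 0 ⇒ p_{Vidio} = 32 + (1/3)p_{Streamly}.
Similarly p_{Streamly} = 33.5 + (1/3)p_{Vidio}.
Substituting the second reaction function into the first: p_{Vidio} = 32 + (1/3)(33.5 + (1/3)p_{Vidio}), which gives (8/9)p_{Vidio} = 259/6 ⇒ p_{Vidio} = 48.5625.
Then p_{Streamly} = 33.5 + (1/3)·48.5625 = 49.6875.

48.5625, 49.6875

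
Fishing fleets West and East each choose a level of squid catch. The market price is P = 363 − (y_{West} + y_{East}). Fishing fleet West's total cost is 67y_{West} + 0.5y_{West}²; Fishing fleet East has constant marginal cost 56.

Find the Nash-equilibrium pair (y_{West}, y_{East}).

Fishing fleet West's profit: π = y_{West}(363 − (y_{West} + y_{East})) − 67y_{West} − 0.5y_{West}².
∂π/∂y_{West} = 296 − 3y_{West} − y_{East} = 0, so y_{West} = 296/3 − (1/3)y_{East}.
For East: ∂π/∂y_{East} = 307 − 2y_{East} − y_{West} = 0 ⇒ y_{East} = 153.5 − 0.5y_{West}.
Substituting the second reaction function into the first: y_{West} = 296/3 − (1/3)(153.5 − 0.5y_{West}), which gives (5/6)y_{West} = 47.5 ⇒ y_{West} = 57.
Then y_{East} = 153.5 − 0.5·57 = 125.

57, 125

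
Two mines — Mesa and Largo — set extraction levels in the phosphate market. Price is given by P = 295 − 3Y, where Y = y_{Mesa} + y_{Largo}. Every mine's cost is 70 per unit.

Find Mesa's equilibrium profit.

Mine Mesa's profit: π = y_{Mesa}(295 − 3(y_{Mesa} + y_{Largo})) − 70y_{Mesa}.
∂π/∂y_{Mesa} = 225 − 6y_{Mesa} − 3y_{Largo} = 0, so y_{Mesa} = 37.5 − 0.5y_{Largo}.
The game is symmetric, so in equilibrium y_{Largo} = y_{Mesa}: the reaction function gives 1.5y_{Mesa} = 37.5, hence y_{Mesa} = 25.
Price P = 295 − 3·50 = 145.
Mesa's profit: (145 − 70)·25 = 1875.

1875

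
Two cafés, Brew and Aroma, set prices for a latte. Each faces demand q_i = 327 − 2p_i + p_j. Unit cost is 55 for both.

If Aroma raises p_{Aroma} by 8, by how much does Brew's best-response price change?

2

Brew's profit: π = (p_{Brew} − 55)(327 − 2p_{Brew} + p_{Aroma}).
∂π/∂p_{Brew} = 437 − 4p_{Brew} + p_{Aroma} = 0 ⇒ p_{Brew} = 109.25 + 0.25p_{Aroma}.
The reaction-function slope is 0.25, so an 8-unit rise in p_{Aroma} moves p_{Brew} by 0.25 × 8 = 2. Brew's best response rises — the actions are strategic complements.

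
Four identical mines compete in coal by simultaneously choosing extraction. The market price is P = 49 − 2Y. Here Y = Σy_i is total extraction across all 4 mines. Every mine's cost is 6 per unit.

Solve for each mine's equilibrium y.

A representative mine's profit is π_i = y_i(49 − 2Y) − 6y_i, with Y = y_i + Σ_{j≠i} y_j.
First-order condition: 43 − 4y_i − 2Σ_{j≠i} y_j = 0.
With identical mines, set every y_j = y: then 43 − 4y − 6y = 0, i.e. y = 43/10 = 4.3.

4.3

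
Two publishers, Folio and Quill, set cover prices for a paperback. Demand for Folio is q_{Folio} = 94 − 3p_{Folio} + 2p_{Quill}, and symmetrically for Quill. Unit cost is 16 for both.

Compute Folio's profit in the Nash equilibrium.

1140.75

Folio's profit: π = (p_{Folio} − 16)(94 − 3p_{Folio} + 2p_{Quill}).
∂π/∂p_{Folio} = 142 − 6p_{Folio} + 2p_{Quill} = 0 ⇒ p_{Folio} = 71/3 + (1/3)p_{Quill}.
Setting p_{Folio} = p_{Quill} in the reaction function: p_{Folio} = 71/3 + (1/3)p_{Folio}, so p_{Folio} = (71/3) / (2/3) = 35.5.
q_{Folio} = 94 − 3·35.5 + 2·35.5 = 58.5.
Profit = (35.5 − 16)·58.5 = 1140.75.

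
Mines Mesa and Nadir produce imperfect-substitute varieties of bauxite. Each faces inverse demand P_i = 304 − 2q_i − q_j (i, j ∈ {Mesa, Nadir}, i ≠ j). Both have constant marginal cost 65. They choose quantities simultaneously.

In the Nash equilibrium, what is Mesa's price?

160.6

Mine Mesa's profit: π = q_{Mesa}(304 − 2q_{Mesa} − q_{Nadir}) − 65q_{Mesa}.
∂π/∂q_{Mesa} = 239 − 4q_{Mesa} − q_{Nadir} = 0 ⇒ q_{Mesa} = 59.75 − 0.25q_{Nadir}.
Setting q_{Mesa} = q_{Nadir} in the reaction function: q_{Mesa} = 59.75 − 0.25q_{Mesa}, so q_{Mesa} = 59.75 / 1.25 = 47.8.
P_{Mesa} = 304 − 2·47.8 − 47.8 = 160.6.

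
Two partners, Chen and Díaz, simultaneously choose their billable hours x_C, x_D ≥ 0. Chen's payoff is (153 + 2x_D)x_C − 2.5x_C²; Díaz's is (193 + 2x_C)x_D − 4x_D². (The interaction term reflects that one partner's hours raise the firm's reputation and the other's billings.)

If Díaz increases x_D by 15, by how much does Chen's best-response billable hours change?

Expanding Chen's payoff: 153x_C + 2x_Dx_C − 2.5x_C².
∂π/∂x_C = 153 + 2x_D − 5x_C = 0, so x_C = 30.6 + 0.4x_D.
The reaction-function slope is 0.4, so a 15-unit rise in x_D moves x_C by 0.4 × 15 = 6. Chen's best response rises — the actions are strategic complements.

6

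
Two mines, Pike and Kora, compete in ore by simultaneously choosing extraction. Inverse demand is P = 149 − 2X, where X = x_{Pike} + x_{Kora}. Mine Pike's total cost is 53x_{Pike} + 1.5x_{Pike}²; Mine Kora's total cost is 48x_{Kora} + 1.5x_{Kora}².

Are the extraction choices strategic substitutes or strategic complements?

strategic substitutes

Mine Pike's profit: π = x_{Pike}(149 − 2(x_{Pike} + x_{Kora})) − 53x_{Pike} − 1.5x_{Pike}².
∂π/∂x_{Pike} = 96 − 7x_{Pike} − 2x_{Kora} = 0, so x_{Pike} = 96/7 − (2/7)x_{Kora}.
The best-response slope dx_{Pike}/dx_{Kora} = −2/7 < 0: the reaction function is downward-sloping, so the choices are strategic substitutes.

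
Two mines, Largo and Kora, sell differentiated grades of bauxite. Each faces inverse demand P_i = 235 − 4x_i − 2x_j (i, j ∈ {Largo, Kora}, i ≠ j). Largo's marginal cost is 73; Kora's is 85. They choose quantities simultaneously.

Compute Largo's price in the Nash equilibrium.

Mine Largo's profit: π = x_{Largo}(235 − 4x_{Largo} − 2x_{Kora}) − 73x_{Largo}.
∂π/∂x_{Largo} = 162 − 8x_{Largo} − 2x_{Kora} = 0 ⇒ x_{Largo} = 20.25 − 0.25x_{Kora}.
Similarly x_{Kora} = 18.75 − 0.25x_{Largo}.
Plugging x_{Kora} into Largo's best response: x_{Largo} = 20.25 − 0.25(18.75 − 0.25x_{Largo}) ⇒ 0.9375x_{Largo} = 15.5625, so x_{Largo} = 16.6.
Then x_{Kora} = 18.75 − 0.25·16.6 = 14.6.
P_{Largo} = 235 − 4·16.6 − 2·14.6 = 139.4.

139.4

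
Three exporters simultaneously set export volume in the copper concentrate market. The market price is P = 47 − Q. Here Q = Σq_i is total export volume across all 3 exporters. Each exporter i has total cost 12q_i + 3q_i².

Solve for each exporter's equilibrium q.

3.5

A representative exporter's profit is π_i = q_i(47 − Q) − 12q_i − 3q_i², with Q = q_i + Σ_{j≠i} q_j.
First-order condition: 35 − 8q_i − Σ_{j≠i} q_j = 0.
Imposing symmetry (q_j = q for all j) turns Σ_{j≠i} q_j into 2q, so 35 = 10q and q = 3.5.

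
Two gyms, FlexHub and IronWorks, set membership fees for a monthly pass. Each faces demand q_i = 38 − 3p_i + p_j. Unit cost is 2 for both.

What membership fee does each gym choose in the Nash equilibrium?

FlexHub's profit: π = (p_{FlexHub} − 2)(38 − 3p_{FlexHub} + p_{IronWorks}).
∂π/∂p_{FlexHub} = 44 − 6p_{FlexHub} + p_{IronWorks} = 0 ⇒ p_{FlexHub} = 22/3 + (1/6)p_{IronWorks}.
The game is symmetric, so in equilibrium p_{IronWorks} = p_{FlexHub}: the reaction function gives (5/6)p_{FlexHub} = 22/3, hence p_{FlexHub} = 8.8.

8.8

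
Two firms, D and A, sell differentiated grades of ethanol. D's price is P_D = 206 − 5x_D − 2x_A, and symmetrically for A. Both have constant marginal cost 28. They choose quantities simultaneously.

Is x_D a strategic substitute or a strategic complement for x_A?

Firm D's profit: π = x_D(206 − 5x_D − 2x_A) − 28x_D.
∂π/∂x_D = 178 − 10x_D − 2x_A = 0 ⇒ x_D = 17.8 − 0.2x_A.
The best-response slope dx_D/dx_A = −0.2 < 0: the reaction function is downward-sloping, so the choices are strategic substitutes.

strategic substitutes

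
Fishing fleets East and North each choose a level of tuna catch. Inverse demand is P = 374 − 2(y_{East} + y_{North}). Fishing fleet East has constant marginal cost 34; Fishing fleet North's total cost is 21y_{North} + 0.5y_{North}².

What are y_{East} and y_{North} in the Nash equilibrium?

Fishing fleet East's profit: π = y_{East}(374 − 2(y_{East} + y_{North})) − 34y_{East}.
∂π/∂y_{East} = 340 − 4y_{East} − 2y_{North} = 0, so y_{East} = 85 − 0.5y_{North}.
For North: ∂π/∂y_{North} = 353 − 5y_{North} − 2y_{East} = 0 ⇒ y_{North} = 70.6 − 0.4y_{East}.
Solving the two reaction functions simultaneously: (1 − (−0.5)(−0.4))y_{East} = 85 − 0.5·70.6, so 0.8y_{East} = 49.7 and y_{East} = 62.125.
Then y_{North} = 70.6 − 0.4·62.125 = 45.75.

62.125, 45.75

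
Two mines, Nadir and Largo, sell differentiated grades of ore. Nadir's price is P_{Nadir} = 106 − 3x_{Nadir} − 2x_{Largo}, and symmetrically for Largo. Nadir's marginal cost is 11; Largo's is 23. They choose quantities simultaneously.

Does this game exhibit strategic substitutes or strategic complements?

Mine Nadir's profit: π = x_{Nadir}(106 − 3x_{Nadir} − 2x_{Largo}) − 11x_{Nadir}.
∂π/∂x_{Nadir} = 95 − 6x_{Nadir} − 2x_{Largo} = 0 ⇒ x_{Nadir} = 95/6 − (1/3)x_{Largo}.
The best-response slope dx_{Nadir}/dx_{Largo} = −1/3 < 0: the reaction function is downward-sloping, so the choices are strategic substitutes.

strategic substitutes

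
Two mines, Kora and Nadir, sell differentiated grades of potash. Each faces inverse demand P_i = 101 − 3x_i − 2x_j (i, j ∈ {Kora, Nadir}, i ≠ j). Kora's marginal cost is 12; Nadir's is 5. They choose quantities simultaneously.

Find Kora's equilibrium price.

44.0625

Mine Kora's profit: π = x_{Kora}(101 − 3x_{Kora} − 2x_{Nadir}) − 12x_{Kora}.
∂π/∂x_{Kora} = 89 − 6x_{Kora} − 2x_{Nadir} = 0 ⇒ x_{Kora} = 89/6 − (1/3)x_{Nadir}.
Similarly x_{Nadir} = 16 − (1/3)x_{Kora}.
Substituting the second reaction function into the first: x_{Kora} = 89/6 − (1/3)(16 − (1/3)x_{Kora}), which gives (8/9)x_{Kora} = 9.5 ⇒ x_{Kora} = 10.6875.
Then x_{Nadir} = 16 − (1/3)·10.6875 = 12.4375.
P_{Kora} = 101 − 3·10.6875 − 2·12.4375 = 44.0625.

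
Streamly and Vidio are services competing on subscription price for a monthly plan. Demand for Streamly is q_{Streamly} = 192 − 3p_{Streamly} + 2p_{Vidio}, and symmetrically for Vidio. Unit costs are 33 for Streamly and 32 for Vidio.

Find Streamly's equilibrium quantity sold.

Streamly's profit: π = (p_{Streamly} − 33)(192 − 3p_{Streamly} + 2p_{Vidio}).
∂π/∂p_{Streamly} = 291 − 6p_{Streamly} + 2p_{Vidio} = 0 ⇒ p_{Streamly} = 48.5 + (1/3)p_{Vidio}.
Similarly p_{Vidio} = 48 + (1/3)p_{Streamly}.
Plugging p_{Vidio} into Streamly's best response: p_{Streamly} = 48.5 + (1/3)(48 + (1/3)p_{Streamly}) ⇒ (8/9)p_{Streamly} = 64.5, so p_{Streamly} = 72.5625.
Then p_{Vidio} = 48 + (1/3)·72.5625 = 72.1875.
q_{Streamly} = 192 − 3·72.5625 + 2·72.1875 = 118.6875.

118.6875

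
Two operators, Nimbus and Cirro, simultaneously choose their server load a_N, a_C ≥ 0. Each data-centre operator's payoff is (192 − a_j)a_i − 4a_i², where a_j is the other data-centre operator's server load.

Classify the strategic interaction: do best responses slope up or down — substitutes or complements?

strategic substitutes

Nimbus's payoff is (192 − a_C)a_N − 4a_N².
∂π/∂a_N = 192 − a_C − 8a_N = 0, so a_N = 24 − 0.125a_C.
The best-response slope da_N/da_C = −0.125 < 0: the reaction function is downward-sloping, so the choices are strategic substitutes.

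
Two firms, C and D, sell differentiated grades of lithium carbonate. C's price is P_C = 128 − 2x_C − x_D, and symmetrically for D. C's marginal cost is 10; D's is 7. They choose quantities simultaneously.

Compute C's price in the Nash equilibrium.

56.8

Firm C's profit: π = x_C(128 − 2x_C − x_D) − 10x_C.
∂π/∂x_C = 118 − 4x_C − x_D = 0 ⇒ x_C = 29.5 − 0.25x_D.
Similarly x_D = 30.25 − 0.25x_C.
Solving the two reaction functions simultaneously: (1 − (−0.25)(−0.25))x_C = 29.5 − 0.25·30.25, so 0.9375x_C = 21.9375 and x_C = 23.4.
Then x_D = 30.25 − 0.25·23.4 = 24.4.
P_C = 128 − 2·23.4 − 24.4 = 56.8.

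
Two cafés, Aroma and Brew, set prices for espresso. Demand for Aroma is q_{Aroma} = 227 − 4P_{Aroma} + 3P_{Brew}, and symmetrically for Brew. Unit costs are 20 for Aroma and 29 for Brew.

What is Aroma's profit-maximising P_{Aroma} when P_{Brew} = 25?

Aroma's profit: π = (P_{Aroma} − 20)(227 − 4P_{Aroma} + 3P_{Brew}).
∂π/∂P_{Aroma} = 307 − 8P_{Aroma} + 3P_{Brew} = 0 ⇒ P_{Aroma} = 38.375 + 0.375P_{Brew}.
At P_{Brew} = 25: P_{Aroma} = 38.375 + 0.375·25 = 47.75.

47.75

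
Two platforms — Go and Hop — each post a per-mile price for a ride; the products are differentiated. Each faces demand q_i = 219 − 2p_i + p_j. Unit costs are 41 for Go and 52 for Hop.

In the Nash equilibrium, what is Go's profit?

7393.28

Go's profit: π = (p_{Go} − 41)(219 − 2p_{Go} + p_{Hop}).
∂π/∂p_{Go} = 301 − 4p_{Go} + p_{Hop} = 0 ⇒ p_{Go} = 75.25 + 0.25p_{Hop}.
Similarly p_{Hop} = 80.75 + 0.25p_{Go}.
Substituting the second reaction function into the first: p_{Go} = 75.25 + 0.25(80.75 + 0.25p_{Go}), which gives 0.9375p_{Go} = 95.4375 ⇒ p_{Go} = 101.8.
Then p_{Hop} = 80.75 + 0.25·101.8 = 106.2.
q_{Go} = 219 − 2·101.8 + 106.2 = 121.6.
Profit = (101.8 − 41)·121.6 = 7393.28.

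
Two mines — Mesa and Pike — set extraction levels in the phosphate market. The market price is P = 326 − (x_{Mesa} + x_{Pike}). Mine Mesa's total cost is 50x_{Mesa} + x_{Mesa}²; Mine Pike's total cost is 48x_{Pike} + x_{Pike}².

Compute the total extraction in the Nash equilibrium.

110.8

Mine Mesa's profit: π = x_{Mesa}(326 − (x_{Mesa} + x_{Pike})) − 50x_{Mesa} − x_{Mesa}².
∂π/∂x_{Mesa} = 276 − 4x_{Mesa} − x_{Pike} = 0, so x_{Mesa} = 69 − 0.25x_{Pike}.
By the same steps for Pike: x_{Pike} = 69.5 − 0.25x_{Mesa}.
Plugging x_{Pike} into Mesa's best response: x_{Mesa} = 69 − 0.25(69.5 − 0.25x_{Mesa}) ⇒ 0.9375x_{Mesa} = 51.625, so x_{Mesa} = 826/15.
Then x_{Pike} = 69.5 − 0.25·(826/15) = 836/15.
Total extraction: 826/15 + 836/15 = 110.8.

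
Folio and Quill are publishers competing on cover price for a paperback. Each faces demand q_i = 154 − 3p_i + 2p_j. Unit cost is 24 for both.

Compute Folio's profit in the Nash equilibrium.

3168.75

Folio's profit: π = (p_{Folio} − 24)(154 − 3p_{Folio} + 2p_{Quill}).
∂π/∂p_{Folio} = 226 − 6p_{Folio} + 2p_{Quill} = 0 ⇒ p_{Folio} = 113/3 + (1/3)p_{Quill}.
The game is symmetric, so in equilibrium p_{Quill} = p_{Folio}: the reaction function gives (2/3)p_{Folio} = 113/3, hence p_{Folio} = 56.5.
q_{Folio} = 154 − 3·56.5 + 2·56.5 = 97.5.
Profit = (56.5 − 24)·97.5 = 3168.75.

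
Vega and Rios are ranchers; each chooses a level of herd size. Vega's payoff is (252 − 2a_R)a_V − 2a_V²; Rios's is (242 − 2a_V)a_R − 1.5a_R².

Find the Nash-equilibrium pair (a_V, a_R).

34, 58

Expanding Vega's payoff: 252a_V − 2a_Ra_V − 2a_V².
∂π/∂a_V = 252 − 2a_R − 4a_V = 0, so a_V = 63 − 0.5a_R.
Likewise for Rios: a_R = 242/3 − (2/3)a_V.
Substituting the second reaction function into the first: a_V = 63 − 0.5(242/3 − (2/3)a_V), which gives (2/3)a_V = 68/3 ⇒ a_V = 34.
Then a_R = 242/3 − (2/3)·34 = 58.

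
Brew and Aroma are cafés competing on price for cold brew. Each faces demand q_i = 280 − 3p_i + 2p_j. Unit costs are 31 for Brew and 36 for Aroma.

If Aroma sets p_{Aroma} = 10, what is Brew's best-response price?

65.5

Brew's profit: π = (p_{Brew} − 31)(280 − 3p_{Brew} + 2p_{Aroma}).
∂π/∂p_{Brew} = 373 − 6p_{Brew} + 2p_{Aroma} = 0 ⇒ p_{Brew} = 373/6 + (1/3)p_{Aroma}.
At p_{Aroma} = 10: p_{Brew} = 373/6 + (1/3)·10 = 65.5.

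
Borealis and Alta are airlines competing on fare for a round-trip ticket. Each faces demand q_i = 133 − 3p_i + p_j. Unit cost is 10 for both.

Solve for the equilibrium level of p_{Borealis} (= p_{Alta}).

32.6

Borealis's profit: π = (p_{Borealis} − 10)(133 − 3p_{Borealis} + p_{Alta}).
∂π/∂p_{Borealis} = 163 − 6p_{Borealis} + p_{Alta} = 0 ⇒ p_{Borealis} = 163/6 + (1/6)p_{Alta}.
By symmetry p_{Alta} = p_{Borealis}; substituting into the reaction function, (5/6)p_{Borealis} = 163/6 and p_{Borealis} = 32.6.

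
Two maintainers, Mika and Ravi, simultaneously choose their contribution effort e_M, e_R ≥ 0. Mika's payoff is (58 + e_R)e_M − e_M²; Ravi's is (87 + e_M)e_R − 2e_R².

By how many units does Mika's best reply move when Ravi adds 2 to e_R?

Expanding Mika's payoff: 58e_M + e_Re_M − e_M².
∂π/∂e_M = 58 + e_R − 2e_M = 0, so e_M = 29 + 0.5e_R.
The reaction-function slope is 0.5, so a 2-unit rise in e_R moves e_M by 0.5 × 2 = 1. Mika's best response rises — the actions are strategic complements.

1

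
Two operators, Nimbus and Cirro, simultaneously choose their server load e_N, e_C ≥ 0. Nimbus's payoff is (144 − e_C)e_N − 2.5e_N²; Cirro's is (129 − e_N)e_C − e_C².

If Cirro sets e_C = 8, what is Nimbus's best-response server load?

27.2

Expanding Nimbus's payoff: 144e_N − e_Ce_N − 2.5e_N².
∂π/∂e_N = 144 − e_C − 5e_N = 0, so e_N = 28.8 − 0.2e_C.
At e_C = 8: e_N = 28.8 − 0.2·8 = 27.2.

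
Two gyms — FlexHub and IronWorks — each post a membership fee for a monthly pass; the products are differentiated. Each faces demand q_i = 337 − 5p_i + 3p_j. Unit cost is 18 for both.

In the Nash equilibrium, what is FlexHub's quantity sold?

215

FlexHub's profit: π = (p_{FlexHub} − 18)(337 − 5p_{FlexHub} + 3p_{IronWorks}).
∂π/∂p_{FlexHub} = 427 − 10p_{FlexHub} + 3p_{IronWorks} = 0 ⇒ p_{FlexHub} = 42.7 + 0.3p_{IronWorks}.
The game is symmetric, so in equilibrium p_{IronWorks} = p_{FlexHub}: the reaction function gives 0.7p_{FlexHub} = 42.7, hence p_{FlexHub} = 61.
q_{FlexHub} = 337 − 5·61 + 3·61 = 215.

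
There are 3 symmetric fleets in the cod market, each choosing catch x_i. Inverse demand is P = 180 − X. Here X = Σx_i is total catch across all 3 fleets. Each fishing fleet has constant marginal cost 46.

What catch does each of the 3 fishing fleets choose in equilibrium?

A representative fishing fleet's profit is π_i = x_i(180 − X) − 46x_i, with X = x_i + Σ_{j≠i} x_j.
First-order condition: 134 − 2x_i − Σ_{j≠i} x_j = 0.
Imposing symmetry (x_j = x for all j) turns Σ_{j≠i} x_j into 2x, so 134 = 4x and x = 33.5.

33.5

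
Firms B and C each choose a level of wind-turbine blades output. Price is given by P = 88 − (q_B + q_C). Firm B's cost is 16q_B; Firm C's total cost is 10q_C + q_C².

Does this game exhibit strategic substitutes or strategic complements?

strategic substitutes

Firm B's profit: π = q_B(88 − (q_B + q_C)) − 16q_B.
∂π/∂q_B = 72 − 2q_B − q_C = 0, so q_B = 36 − 0.5q_C.
The best-response slope dq_B/dq_C = −0.5 < 0: the reaction function is downward-sloping, so the choices are strategic substitutes.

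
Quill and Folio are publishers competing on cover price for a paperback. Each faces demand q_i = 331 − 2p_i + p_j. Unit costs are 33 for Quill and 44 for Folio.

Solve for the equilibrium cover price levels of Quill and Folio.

133.8, 138.2

Quill's profit: π = (p_{Quill} − 33)(331 − 2p_{Quill} + p_{Folio}).
∂π/∂p_{Quill} = 397 − 4p_{Quill} + p_{Folio} = 0 ⇒ p_{Quill} = 99.25 + 0.25p_{Folio}.
Similarly p_{Folio} = 104.75 + 0.25p_{Quill}.
Solving the two reaction functions simultaneously: (1 − (0.25)(0.25))p_{Quill} = 99.25 + 0.25·104.75, so 0.9375p_{Quill} = 125.4375 and p_{Quill} = 133.8.
Then p_{Folio} = 104.75 + 0.25·133.8 = 138.2.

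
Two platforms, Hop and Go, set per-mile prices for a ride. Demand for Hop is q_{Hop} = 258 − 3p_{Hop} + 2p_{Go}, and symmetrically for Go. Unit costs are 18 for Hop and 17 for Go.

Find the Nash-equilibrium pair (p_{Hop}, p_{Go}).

77.8125, 77.4375

Hop's profit: π = (p_{Hop} − 18)(258 − 3p_{Hop} + 2p_{Go}).
∂π/∂p_{Hop} = 312 − 6p_{Hop} + 2p_{Go} = 0 ⇒ p_{Hop} = 52 + (1/3)p_{Go}.
Similarly p_{Go} = 51.5 + (1/3)p_{Hop}.
Plugging p_{Go} into Hop's best response: p_{Hop} = 52 + (1/3)(51.5 + (1/3)p_{Hop}) ⇒ (8/9)p_{Hop} = 415/6, so p_{Hop} = 77.8125.
Then p_{Go} = 51.5 + (1/3)·77.8125 = 77.4375.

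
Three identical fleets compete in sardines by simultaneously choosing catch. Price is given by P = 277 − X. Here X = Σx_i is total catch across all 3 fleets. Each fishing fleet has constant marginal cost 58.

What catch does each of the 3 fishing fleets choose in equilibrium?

54.75

A representative fishing fleet's profit is π_i = x_i(277 − X) − 58x_i, with X = x_i + Σ_{j≠i} x_j.
First-order condition: 219 − 2x_i − Σ_{j≠i} x_j = 0.
In a symmetric equilibrium every fishing fleet chooses the same x, so Σ_{j≠i} x_j = 2x. The condition becomes 219 − 4x = 0, giving x = 219/4 = 54.75.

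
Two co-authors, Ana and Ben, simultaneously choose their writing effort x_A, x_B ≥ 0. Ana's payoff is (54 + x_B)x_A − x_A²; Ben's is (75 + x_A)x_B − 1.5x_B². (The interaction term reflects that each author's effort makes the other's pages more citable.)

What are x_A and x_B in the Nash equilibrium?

47.4, 40.8

Expanding Ana's payoff: 54x_A + x_Bx_A − x_A².
∂π/∂x_A = 54 + x_B − 2x_A = 0, so x_A = 27 + 0.5x_B.
Likewise for Ben: x_B = 25 + (1/3)x_A.
Substituting the second reaction function into the first: x_A = 27 + 0.5(25 + (1/3)x_A), which gives (5/6)x_A = 39.5 ⇒ x_A = 47.4.
Then x_B = 25 + (1/3)·47.4 = 40.8.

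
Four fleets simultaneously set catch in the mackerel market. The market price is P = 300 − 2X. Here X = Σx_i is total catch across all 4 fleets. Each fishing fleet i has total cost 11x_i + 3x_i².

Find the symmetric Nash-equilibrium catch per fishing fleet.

18.0625

A representative fishing fleet's profit is π_i = x_i(300 − 2X) − 11x_i − 3x_i², with X = x_i + Σ_{j≠i} x_j.
First-order condition: 289 − 10x_i − 2Σ_{j≠i} x_j = 0.
With identical fishing fleets, set every x_j = x: then 289 − 10x − 6x = 0, i.e. x = 289/16 = 18.0625.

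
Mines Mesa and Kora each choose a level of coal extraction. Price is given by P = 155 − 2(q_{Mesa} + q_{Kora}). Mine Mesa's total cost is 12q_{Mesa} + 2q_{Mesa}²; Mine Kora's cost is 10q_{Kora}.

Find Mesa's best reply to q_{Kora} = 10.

15.375

Mine Mesa's profit: π = q_{Mesa}(155 − 2(q_{Mesa} + q_{Kora})) − 12q_{Mesa} − 2q_{Mesa}².
∂π/∂q_{Mesa} = 143 − 8q_{Mesa} − 2q_{Kora} = 0, so q_{Mesa} = 17.875 − 0.25q_{Kora}.
At q_{Kora} = 10: q_{Mesa} = 17.875 − 0.25·10 = 15.375.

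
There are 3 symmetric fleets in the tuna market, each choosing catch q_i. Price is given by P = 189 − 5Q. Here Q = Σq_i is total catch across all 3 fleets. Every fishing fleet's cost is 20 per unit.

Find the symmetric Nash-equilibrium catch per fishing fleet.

A representative fishing fleet's profit is π_i = q_i(189 − 5Q) − 20q_i, with Q = q_i + Σ_{j≠i} q_j.
First-order condition: 169 − 10q_i − 5Σ_{j≠i} q_j = 0.
With identical fishing fleets, set every q_j = q: then 169 − 10q − 10q = 0, i.e. q = 169/20 = 8.45.

8.45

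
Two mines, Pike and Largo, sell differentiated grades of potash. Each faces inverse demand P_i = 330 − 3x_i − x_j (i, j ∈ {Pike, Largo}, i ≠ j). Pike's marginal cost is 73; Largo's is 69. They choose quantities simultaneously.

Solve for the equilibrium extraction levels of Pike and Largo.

Mine Pike's profit: π = x_{Pike}(330 − 3x_{Pike} − x_{Largo}) − 73x_{Pike}.
∂π/∂x_{Pike} = 257 − 6x_{Pike} − x_{Largo} = 0 ⇒ x_{Pike} = 257/6 − (1/6)x_{Largo}.
Similarly x_{Largo} = 43.5 − (1/6)x_{Pike}.
Substituting the second reaction function into the first: x_{Pike} = 257/6 − (1/6)(43.5 − (1/6)x_{Pike}), which gives (35/36)x_{Pike} = 427/12 ⇒ x_{Pike} = 36.6.
Then x_{Largo} = 43.5 − (1/6)·36.6 = 37.4.

36.6, 37.4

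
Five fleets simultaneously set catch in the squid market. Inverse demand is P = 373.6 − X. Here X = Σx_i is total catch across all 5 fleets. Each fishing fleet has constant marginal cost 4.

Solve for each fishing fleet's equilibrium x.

61.6

A representative fishing fleet's profit is π_i = x_i(373.6 − X) − 4x_i, with X = x_i + Σ_{j≠i} x_j.
First-order condition: 369.6 − 2x_i − Σ_{j≠i} x_j = 0.
With identical fishing fleets, set every x_j = x: then 369.6 − 2x − 4x = 0, i.e. x = 369.6/6 = 61.6.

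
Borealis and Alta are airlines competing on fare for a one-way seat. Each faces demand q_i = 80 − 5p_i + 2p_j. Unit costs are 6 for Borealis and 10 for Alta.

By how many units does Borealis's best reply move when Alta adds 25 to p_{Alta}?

5

Borealis's profit: π = (p_{Borealis} − 6)(80 − 5p_{Borealis} + 2p_{Alta}).
∂π/∂p_{Borealis} = 110 − 10p_{Borealis} + 2p_{Alta} = 0 ⇒ p_{Borealis} = 11 + 0.2p_{Alta}.
The reaction-function slope is 0.2, so a 25-unit rise in p_{Alta} moves p_{Borealis} by 0.2 × 25 = 5. Borealis's best response rises — the actions are strategic complements.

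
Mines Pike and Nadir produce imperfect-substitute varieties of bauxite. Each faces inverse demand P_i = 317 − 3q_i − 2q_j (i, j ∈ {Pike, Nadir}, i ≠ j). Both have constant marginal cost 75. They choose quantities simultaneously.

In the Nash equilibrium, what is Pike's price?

165.75

Mine Pike's profit: π = q_{Pike}(317 − 3q_{Pike} − 2q_{Nadir}) − 75q_{Pike}.
∂π/∂q_{Pike} = 242 − 6q_{Pike} − 2q_{Nadir} = 0 ⇒ q_{Pike} = 121/3 − (1/3)q_{Nadir}.
The game is symmetric, so in equilibrium q_{Nadir} = q_{Pike}: the reaction function gives (4/3)q_{Pike} = 121/3, hence q_{Pike} = 30.25.
P_{Pike} = 317 − 3·30.25 − 2·30.25 = 165.75.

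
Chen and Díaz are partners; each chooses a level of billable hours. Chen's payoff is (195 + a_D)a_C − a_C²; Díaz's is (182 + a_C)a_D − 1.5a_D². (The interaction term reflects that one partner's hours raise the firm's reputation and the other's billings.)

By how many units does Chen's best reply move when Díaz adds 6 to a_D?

3

Expanding Chen's payoff: 195a_C + a_Da_C − a_C².
∂π/∂a_C = 195 + a_D − 2a_C = 0, so a_C = 97.5 + 0.5a_D.
The reaction-function slope is 0.5, so a 6-unit rise in a_D moves a_C by 0.5 × 6 = 3. Chen's best response rises — the actions are strategic complements.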